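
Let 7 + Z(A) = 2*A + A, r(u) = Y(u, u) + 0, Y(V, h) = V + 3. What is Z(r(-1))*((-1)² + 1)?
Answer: -2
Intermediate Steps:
Y(V, h) = 3 + V
r(u) = 3 + u (r(u) = (3 + u) + 0 = 3 + u)
Z(A) = -7 + 3*A (Z(A) = -7 + (2*A + A) = -7 + 3*A)
Z(r(-1))*((-1)² + 1) = (-7 + 3*(3 - 1))*((-1)² + 1) = (-7 + 3*2)*(1 + 1) = (-7 + 6)*2 = -1*2 = -2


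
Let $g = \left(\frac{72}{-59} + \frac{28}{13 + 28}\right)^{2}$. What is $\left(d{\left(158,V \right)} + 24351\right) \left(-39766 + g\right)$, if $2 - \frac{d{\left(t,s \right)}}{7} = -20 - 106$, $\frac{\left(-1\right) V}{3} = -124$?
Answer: $- \frac{5874761914877322}{5851561} \approx -1.004 \cdot 10^{9}$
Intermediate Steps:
$V = 372$ ($V = \left(-3\right) \left(-124\right) = 372$)
$d{\left(t,s \right)} = 896$ ($d{\left(t,s \right)} = 14 - 7 \left(-20 - 106\right) = 14 - -882 = 14 + 882 = 896$)
$g = \frac{1690000}{5851561}$ ($g = \left(72 \left(- \frac{1}{59}\right) + \frac{28}{41}\right)^{2} = \left(- \frac{72}{59} + 28 \cdot \frac{1}{41}\right)^{2} = \left(- \frac{72}{59} + \frac{28}{41}\right)^{2} = \left(- \frac{1300}{2419}\right)^{2} = \frac{1690000}{5851561} \approx 0.28881$)
$\left(d{\left(158,V \right)} + 24351\right) \left(-39766 + g\right) = \left(896 + 24351\right) \left(-39766 + \frac{1690000}{5851561}\right) = 25247 \left(- \frac{232691484726}{5851561}\right) = - \frac{5874761914877322}{5851561}$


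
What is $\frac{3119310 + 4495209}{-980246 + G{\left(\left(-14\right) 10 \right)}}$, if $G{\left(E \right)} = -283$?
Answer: $- \frac{230743}{29713} \approx -7.7657$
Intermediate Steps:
$\frac{3119310 + 4495209}{-980246 + G{\left(\left(-14\right) 10 \right)}} = \frac{3119310 + 4495209}{-980246 - 283} = \frac{7614519}{-980529} = 7614519 \left(- \frac{1}{980529}\right) = - \frac{230743}{29713}$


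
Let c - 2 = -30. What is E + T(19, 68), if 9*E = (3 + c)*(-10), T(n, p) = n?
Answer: 421/9 ≈ 46.778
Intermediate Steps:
c = -28 (c = 2 - 30 = -28)
E = 250/9 (E = ((3 - 28)*(-10))/9 = (-25*(-10))/9 = (1/9)*250 = 250/9 ≈ 27.778)
E + T(19, 68) = 250/9 + 19 = 421/9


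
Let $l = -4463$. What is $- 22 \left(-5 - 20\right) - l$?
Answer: $5013$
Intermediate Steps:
$- 22 \left(-5 - 20\right) - l = - 22 \left(-5 - 20\right) - -4463 = \left(-22\right) \left(-25\right) + 4463 = 550 + 4463 = 5013$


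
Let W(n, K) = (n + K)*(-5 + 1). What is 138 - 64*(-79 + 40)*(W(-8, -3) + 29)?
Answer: 182346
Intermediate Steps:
W(n, K) = -4*K - 4*n (W(n, K) = (K + n)*(-4) = -4*K - 4*n)
138 - 64*(-79 + 40)*(W(-8, -3) + 29) = 138 - 64*(-79 + 40)*((-4*(-3) - 4*(-8)) + 29) = 138 - (-2496)*((12 + 32) + 29) = 138 - (-2496)*(44 + 29) = 138 - (-2496)*73 = 138 - 64*(-2847) = 138 + 182208 = 182346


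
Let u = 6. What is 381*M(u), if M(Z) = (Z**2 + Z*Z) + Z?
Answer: 29718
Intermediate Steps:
M(Z) = Z + 2*Z**2 (M(Z) = (Z**2 + Z**2) + Z = 2*Z**2 + Z = Z + 2*Z**2)
381*M(u) = 381*(6*(1 + 2*6)) = 381*(6*(1 + 12)) = 381*(6*13) = 381*78 = 29718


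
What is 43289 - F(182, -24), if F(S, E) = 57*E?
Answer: 44657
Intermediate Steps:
43289 - F(182, -24) = 43289 - 57*(-24) = 43289 - 1*(-1368) = 43289 + 1368 = 44657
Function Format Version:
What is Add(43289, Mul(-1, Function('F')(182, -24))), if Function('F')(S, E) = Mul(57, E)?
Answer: 44657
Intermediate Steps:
Add(43289, Mul(-1, Function('F')(182, -24))) = Add(43289, Mul(-1, Mul(57, -24))) = Add(43289, Mul(-1, -1368)) = Add(43289, 1368) = 44657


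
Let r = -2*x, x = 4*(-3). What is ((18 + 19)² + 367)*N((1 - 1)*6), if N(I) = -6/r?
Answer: -434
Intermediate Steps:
x = -12
r = 24 (r = -2*(-12) = 24)
N(I) = -¼ (N(I) = -6/24 = -6*1/24 = -¼)
((18 + 19)² + 367)*N((1 - 1)*6) = ((18 + 19)² + 367)*(-¼) = (37² + 367)*(-¼) = (1369 + 367)*(-¼) = 1736*(-¼) = -434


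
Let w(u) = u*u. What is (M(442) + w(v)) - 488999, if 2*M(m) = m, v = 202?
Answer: -447974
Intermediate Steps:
M(m) = m/2
w(u) = u²
(M(442) + w(v)) - 488999 = ((½)*442 + 202²) - 488999 = (221 + 40804) - 488999 = 41025 - 488999 = -447974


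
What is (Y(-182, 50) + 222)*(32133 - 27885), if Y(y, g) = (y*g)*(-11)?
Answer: 426167856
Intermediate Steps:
Y(y, g) = -11*g*y (Y(y, g) = (g*y)*(-11) = -11*g*y)
(Y(-182, 50) + 222)*(32133 - 27885) = (-11*50*(-182) + 222)*(32133 - 27885) = (100100 + 222)*4248 = 100322*4248 = 426167856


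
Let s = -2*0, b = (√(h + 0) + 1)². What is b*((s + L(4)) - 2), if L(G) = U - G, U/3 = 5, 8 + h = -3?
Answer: -90 + 18*I*√11 ≈ -90.0 + 59.699*I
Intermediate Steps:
h = -11 (h = -8 - 3 = -11)
U = 15 (U = 3*5 = 15)
b = (1 + I*√11)² (b = (√(-11 + 0) + 1)² = (√(-11) + 1)² = (I*√11 + 1)² = (1 + I*√11)² ≈ -10.0 + 6.6332*I)
L(G) = 15 - G
s = 0
b*((s + L(4)) - 2) = (1 + I*√11)²*((0 + (15 - 1*4)) - 2) = (1 + I*√11)²*((0 + (15 - 4)) - 2) = (1 + I*√11)²*((0 + 11) - 2) = (1 + I*√11)²*(11 - 2) = (1 + I*√11)²*9 = 9*(1 + I*√11)²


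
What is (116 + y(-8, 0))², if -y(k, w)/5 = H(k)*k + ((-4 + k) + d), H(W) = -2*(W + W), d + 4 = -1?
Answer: 2193361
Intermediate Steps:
d = -5 (d = -4 - 1 = -5)
H(W) = -4*W
y(k, w) = 45 - 5*k + 20*k² (y(k, w) = -5*((-4*k)*k + ((-4 + k) - 5)) = -5*(-4*k² + (-9 + k)) = -5*(-9 + k - 4*k²) = 45 - 5*k + 20*k²)
(116 + y(-8, 0))² = (116 + (45 - 5*(-8) + 20*(-8)²))² = (116 + (45 + 40 + 20*64))² = (116 + (45 + 40 + 1280))² = (116 + 1365)² = 1481² = 2193361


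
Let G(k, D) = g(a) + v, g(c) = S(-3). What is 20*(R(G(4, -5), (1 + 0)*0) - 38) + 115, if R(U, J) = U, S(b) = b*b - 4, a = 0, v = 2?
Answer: -505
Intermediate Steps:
S(b) = -4 + b² (S(b) = b² - 4 = -4 + b²)
g(c) = 5 (g(c) = -4 + (-3)² = -4 + 9 = 5)
G(k, D) = 7 (G(k, D) = 5 + 2 = 7)
20*(R(G(4, -5), (1 + 0)*0) - 38) + 115 = 20*(7 - 38) + 115 = 20*(-31) + 115 = -620 + 115 = -505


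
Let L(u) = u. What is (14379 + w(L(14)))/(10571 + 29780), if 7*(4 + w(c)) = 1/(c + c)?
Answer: 2817501/7908796 ≈ 0.35625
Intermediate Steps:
w(c) = -4 + 1/(14*c) (w(c) = -4 + 1/(7*(c + c)) = -4 + 1/(7*((2*c))) = -4 + (1/(2*c))/7 = -4 + 1/(14*c))
(14379 + w(L(14)))/(10571 + 29780) = (14379 + (-4 + (1/14)/14))/(10571 + 29780) = (14379 + (-4 + (1/14)*(1/14)))/40351 = (14379 + (-4 + 1/196))*(1/40351) = (14379 - 783/196)*(1/40351) = (2817501/196)*(1/40351) = 2817501/7908796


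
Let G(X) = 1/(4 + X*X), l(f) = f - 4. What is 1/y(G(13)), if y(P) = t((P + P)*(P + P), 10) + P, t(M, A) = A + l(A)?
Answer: 173/2769 ≈ 0.062477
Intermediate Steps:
l(f) = -4 + f
t(M, A) = -4 + 2*A (t(M, A) = A + (-4 + A) = -4 + 2*A)
G(X) = 1/(4 + X²)
y(P) = 16 + P (y(P) = (-4 + 2*10) + P = (-4 + 20) + P = 16 + P)
1/y(G(13)) = 1/(16 + 1/(4 + 13²)) = 1/(16 + 1/(4 + 169)) = 1/(16 + 1/173) = 1/(2769/173) = 173/2769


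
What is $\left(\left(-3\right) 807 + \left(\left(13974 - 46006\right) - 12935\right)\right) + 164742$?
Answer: $117354$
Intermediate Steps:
$\left(\left(-3\right) 807 + \left(\left(13974 - 46006\right) - 12935\right)\right) + 164742 = \left(-2421 - 44967\right) + 164742 = -47388 + 164742 = 117354$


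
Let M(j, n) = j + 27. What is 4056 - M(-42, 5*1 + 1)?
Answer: 4071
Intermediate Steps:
M(j, n) = 27 + j
4056 - M(-42, 5*1 + 1) = 4056 - (27 - 42) = 4056 - 1*(-15) = 4056 + 15 = 4071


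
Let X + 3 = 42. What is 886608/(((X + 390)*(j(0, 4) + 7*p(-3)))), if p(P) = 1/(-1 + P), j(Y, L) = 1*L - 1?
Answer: 1182144/715 ≈ 1653.3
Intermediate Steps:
X = 39 (X = -3 + 42 = 39)
j(Y, L) = -1 + L (j(Y, L) = L - 1 = -1 + L)
886608/(((X + 390)*(j(0, 4) + 7*p(-3)))) = 886608/(((39 + 390)*((-1 + 4) + 7/(-1 - 3)))) = 886608/((429*(3 + 7/(-4)))) = 886608/((429*(3 + 7*(-¼)))) = 886608/((429*(3 - 7/4))) = 886608/((429*(5/4))) = 886608/(2145/4) = 886608*(4/2145) = 1182144/715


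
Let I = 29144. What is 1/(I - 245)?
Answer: 1/28899 ≈ 3.4603e-5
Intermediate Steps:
1/(I - 245) = 1/(29144 - 245) = 1/28899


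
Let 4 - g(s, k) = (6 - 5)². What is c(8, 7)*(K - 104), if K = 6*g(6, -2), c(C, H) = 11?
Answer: -946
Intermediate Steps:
g(s, k) = 3 (g(s, k) = 4 - (6 - 5)² = 4 - 1*1² = 4 - 1*1 = 4 - 1 = 3)
K = 18 (K = 6*3 = 18)
c(8, 7)*(K - 104) = 11*(18 - 104) = 11*(-86) = -946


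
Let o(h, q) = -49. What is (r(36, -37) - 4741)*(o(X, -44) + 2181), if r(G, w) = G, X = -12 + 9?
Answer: -10031060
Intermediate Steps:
X = -3
(r(36, -37) - 4741)*(o(X, -44) + 2181) = (36 - 4741)*(-49 + 2181) = -4705*2132 = -10031060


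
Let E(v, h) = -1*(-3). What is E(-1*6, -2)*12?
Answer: 36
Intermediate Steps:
E(v, h) = 3
E(-1*6, -2)*12 = 3*12 = 36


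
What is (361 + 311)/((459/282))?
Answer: 21056/51 ≈ 412.86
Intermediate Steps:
(361 + 311)/((459/282)) = 672/(459*(1/282)) = 672/(153/94) = (94/153)*672 = 21056/51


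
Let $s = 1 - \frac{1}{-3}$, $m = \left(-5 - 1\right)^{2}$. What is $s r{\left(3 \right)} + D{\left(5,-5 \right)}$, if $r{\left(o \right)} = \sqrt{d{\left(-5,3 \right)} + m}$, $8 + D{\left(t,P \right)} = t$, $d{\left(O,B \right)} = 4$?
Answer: $-3 + \frac{8 \sqrt{10}}{3} \approx 5.4327$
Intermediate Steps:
$m = 36$ ($m = \left(-6\right)^{2} = 36$)
$D{\left(t,P \right)} = -8 + t$
$r{\left(o \right)} = 2 \sqrt{10}$ ($r{\left(o \right)} = \sqrt{4 + 36} = \sqrt{40} = 2 \sqrt{10}$)
$s = \frac{4}{3}$ ($s = 1 - - \frac{1}{3} = 1 + \frac{1}{3} = \frac{4}{3} \approx 1.3333$)
$s r{\left(3 \right)} + D{\left(5,-5 \right)} = \frac{4 \cdot 2 \sqrt{10}}{3} + \left(-8 + 5\right) = \frac{8 \sqrt{10}}{3} - 3 = -3 + \frac{8 \sqrt{10}}{3}$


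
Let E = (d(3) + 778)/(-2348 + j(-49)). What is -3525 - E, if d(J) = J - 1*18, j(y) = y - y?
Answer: -8275937/2348 ≈ -3524.7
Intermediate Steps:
j(y) = 0
d(J) = -18 + J (d(J) = J - 18 = -18 + J)
E = -763/2348 (E = ((-18 + 3) + 778)/(-2348 + 0) = (-15 + 778)/(-2348) = 763*(-1/2348) = -763/2348 ≈ -0.32496)
-3525 - E = -3525 - 1*(-763/2348) = -3525 + 763/2348 = -8275937/2348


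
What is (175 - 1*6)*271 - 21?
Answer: 45778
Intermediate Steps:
(175 - 1*6)*271 - 21 = (175 - 6)*271 - 21 = 169*271 - 21 = 45799 - 21 = 45778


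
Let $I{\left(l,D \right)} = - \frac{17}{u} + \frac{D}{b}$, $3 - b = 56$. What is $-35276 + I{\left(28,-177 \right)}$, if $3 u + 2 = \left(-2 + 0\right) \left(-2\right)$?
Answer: $- \frac{3741605}{106} \approx -35298.0$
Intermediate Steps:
$b = -53$ ($b = 3 - 56 = -53$)
$u = \frac{2}{3}$ ($u = - \frac{2}{3} + \frac{\left(-2 + 0\right) \left(-2\right)}{3} = - \frac{2}{3} + \frac{\left(-2\right) \left(-2\right)}{3} = - \frac{2}{3} + \frac{1}{3} \cdot 4 = - \frac{2}{3} + \frac{4}{3} = \frac{2}{3} \approx 0.66667$)
$I{\left(l,D \right)} = - \frac{51}{2} - \frac{D}{53}$ ($I{\left(l,D \right)} = - \frac{17}{\frac{2}{3}} + \frac{D}{-53} = \left(-17\right) \frac{3}{2} + D \left(- \frac{1}{53}\right) = - \frac{51}{2} - \frac{D}{53}$)
$-35276 + I{\left(28,-177 \right)} = -35276 - \frac{2349}{106} = - \frac{3741605}{106}$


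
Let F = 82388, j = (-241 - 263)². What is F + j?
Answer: 336404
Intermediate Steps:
j = 254016 (j = (-504)² = 254016)
F + j = 82388 + 254016 = 336404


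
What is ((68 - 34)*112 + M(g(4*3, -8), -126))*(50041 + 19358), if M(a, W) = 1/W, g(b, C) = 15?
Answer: 3699791777/14 ≈ 2.6427e+8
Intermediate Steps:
((68 - 34)*112 + M(g(4*3, -8), -126))*(50041 + 19358) = ((68 - 34)*112 + 1/(-126))*(50041 + 19358) = (34*112 - 1/126)*69399 = (3808 - 1/126)*69399 = (479807/126)*69399 = 3699791777/14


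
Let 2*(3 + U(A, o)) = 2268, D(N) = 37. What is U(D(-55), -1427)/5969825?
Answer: 1131/5969825 ≈ 0.00018945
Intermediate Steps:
U(A, o) = 1131 (U(A, o) = -3 + (½)*2268 = -3 + 1134 = 1131)
U(D(-55), -1427)/5969825 = 1131/5969825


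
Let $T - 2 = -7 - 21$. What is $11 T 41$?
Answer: $-11726$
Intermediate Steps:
$T = -26$ ($T = 2 - 28 = -26$)
$11 T 41 = 11 \left(-26\right) 41 = \left(-286\right) 41 = -11726$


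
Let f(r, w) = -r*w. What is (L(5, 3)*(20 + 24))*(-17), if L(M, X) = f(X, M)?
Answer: 11220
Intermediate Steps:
f(r, w) = -r*w
L(M, X) = -M*X (L(M, X) = -X*M = -M*X)
(L(5, 3)*(20 + 24))*(-17) = ((-1*5*3)*(20 + 24))*(-17) = -15*44*(-17) = -660*(-17) = 11220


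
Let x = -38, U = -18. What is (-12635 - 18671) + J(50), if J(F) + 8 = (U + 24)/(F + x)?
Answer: -62627/2 ≈ -31314.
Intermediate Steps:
J(F) = -8 + 6/(-38 + F) (J(F) = -8 + (-18 + 24)/(F - 38) = -8 + 6/(-38 + F))
(-12635 - 18671) + J(50) = (-12635 - 18671) + 2*(155 - 4*50)/(-38 + 50) = -31306 + 2*(155 - 200)/12 = -31306 + 2*(1/12)*(-45) = -31306 - 15/2 = -62627/2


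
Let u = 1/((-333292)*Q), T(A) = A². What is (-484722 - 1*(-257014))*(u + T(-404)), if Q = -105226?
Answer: -325858443586785167071/8767745998 ≈ -3.7166e+10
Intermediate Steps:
u = 1/35070983992 (u = 1/(-333292*(-105226)) = -1/333292*(-1/105226) = 1/35070983992 ≈ 2.8514e-11)
(-484722 - 1*(-257014))*(u + T(-404)) = (-484722 - 1*(-257014))*(1/35070983992 + (-404)²) = (-484722 + 257014)*(1/35070983992 + 163216) = -227708*5724145723238273/35070983992 = -325858443586785167071/8767745998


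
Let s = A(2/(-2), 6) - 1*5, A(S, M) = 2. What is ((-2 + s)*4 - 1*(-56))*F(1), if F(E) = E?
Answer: 36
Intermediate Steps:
s = -3 (s = 2 - 1*5 = 2 - 5 = -3)
((-2 + s)*4 - 1*(-56))*F(1) = ((-2 - 3)*4 - 1*(-56))*1 = (-5*4 + 56)*1 = (-20 + 56)*1 = 36*1 = 36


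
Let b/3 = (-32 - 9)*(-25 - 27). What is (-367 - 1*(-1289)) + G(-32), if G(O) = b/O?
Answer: 5777/8 ≈ 722.13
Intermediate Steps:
b = 6396 (b = 3*((-32 - 9)*(-25 - 27)) = 3*(-41*(-52)) = 3*2132 = 6396)
G(O) = 6396/O
(-367 - 1*(-1289)) + G(-32) = (-367 - 1*(-1289)) + 6396/(-32) = (-367 + 1289) + 6396*(-1/32) = 922 - 1599/8 = 5777/8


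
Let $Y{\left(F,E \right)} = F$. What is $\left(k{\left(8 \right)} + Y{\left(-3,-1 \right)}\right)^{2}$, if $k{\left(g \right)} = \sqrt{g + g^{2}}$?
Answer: $81 - 36 \sqrt{2} \approx 30.088$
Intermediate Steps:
$\left(k{\left(8 \right)} + Y{\left(-3,-1 \right)}\right)^{2} = \left(\sqrt{8 \left(1 + 8\right)} - 3\right)^{2} = \left(\sqrt{8 \cdot 9} - 3\right)^{2} = \left(\sqrt{72} - 3\right)^{2} = \left(6 \sqrt{2} - 3\right)^{2} = \left(-3 + 6 \sqrt{2}\right)^{2}$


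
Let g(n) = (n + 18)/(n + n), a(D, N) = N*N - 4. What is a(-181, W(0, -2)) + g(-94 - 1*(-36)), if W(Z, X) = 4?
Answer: 358/29 ≈ 12.345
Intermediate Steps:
a(D, N) = -4 + N**2 (a(D, N) = N**2 - 4 = -4 + N**2)
g(n) = (18 + n)/(2*n) (g(n) = (18 + n)/((2*n)) = (18 + n)*(1/(2*n)) = (18 + n)/(2*n))
a(-181, W(0, -2)) + g(-94 - 1*(-36)) = (-4 + 4**2) + (18 + (-94 - 1*(-36)))/(2*(-94 - 1*(-36))) = (-4 + 16) + (18 + (-94 + 36))/(2*(-94 + 36)) = 12 + (1/2)*(18 - 58)/(-58) = 12 + (1/2)*(-1/58)*(-40) = 12 + 10/29 = 358/29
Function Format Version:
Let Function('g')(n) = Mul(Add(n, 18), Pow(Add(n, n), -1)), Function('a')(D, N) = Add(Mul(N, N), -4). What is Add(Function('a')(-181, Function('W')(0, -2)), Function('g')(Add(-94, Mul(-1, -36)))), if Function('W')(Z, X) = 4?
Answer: Rational(358, 29) ≈ 12.345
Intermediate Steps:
Function('a')(D, N) = Add(-4, Pow(N, 2)) (Function('a')(D, N) = Add(Pow(N, 2), -4) = Add(-4, Pow(N, 2)))
Function('g')(n) = Mul(Rational(1, 2), Pow(n, -1), Add(18, n)) (Function('g')(n) = Mul(Add(18, n), Pow(Mul(2, n), -1)) = Mul(Add(18, n), Mul(Rational(1, 2), Pow(n, -1))) = Mul(Rational(1, 2), Pow(n, -1), Add(18, n)))
Add(Function('a')(-181, Function('W')(0, -2)), Function('g')(Add(-94, Mul(-1, -36)))) = Add(Add(-4, Pow(4, 2)), Mul(Rational(1, 2), Pow(Add(-94, Mul(-1, -36)), -1), Add(18, Add(-94, Mul(-1, -36))))) = Add(Add(-4, 16), Mul(Rational(1, 2), Pow(Add(-94, 36), -1), Add(18, Add(-94, 36)))) = Add(12, Mul(Rational(1, 2), Pow(-58, -1), Add(18, -58))) = Add(12, Mul(Rational(1, 2), Rational(-1, 58), -40)) = Add(12, Rational(10, 29)) = Rational(358, 29)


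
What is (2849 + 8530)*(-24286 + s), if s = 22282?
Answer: -22803516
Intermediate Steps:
(2849 + 8530)*(-24286 + s) = (2849 + 8530)*(-24286 + 22282) = 11379*(-2004) = -22803516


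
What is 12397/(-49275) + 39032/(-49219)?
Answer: -2533469743/2425266225 ≈ -1.0446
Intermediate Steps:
12397/(-49275) + 39032/(-49219) = 12397*(-1/49275) + 39032*(-1/49219) = -12397/49275 - 39032/49219 = -2533469743/2425266225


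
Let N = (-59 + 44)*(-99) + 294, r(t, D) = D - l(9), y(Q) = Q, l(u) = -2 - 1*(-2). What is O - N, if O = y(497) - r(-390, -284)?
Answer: -998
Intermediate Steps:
l(u) = 0 (l(u) = -2 + 2 = 0)
r(t, D) = D (r(t, D) = D - 1*0 = D + 0 = D)
N = 1779 (N = -15*(-99) + 294 = 1485 + 294 = 1779)
O = 781 (O = 497 - 1*(-284) = 497 + 284 = 781)
O - N = 781 - 1*1779 = 781 - 1779 = -998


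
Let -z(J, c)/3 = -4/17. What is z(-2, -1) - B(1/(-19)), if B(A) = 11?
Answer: -175/17 ≈ -10.294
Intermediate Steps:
z(J, c) = 12/17 (z(J, c) = -(-12)/17 = -3*(-4/17) = 12/17)
z(-2, -1) - B(1/(-19)) = 12/17 - 1*11 = 12/17 - 11 = -175/17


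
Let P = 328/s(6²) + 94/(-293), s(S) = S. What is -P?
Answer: -23180/2637 ≈ -8.7903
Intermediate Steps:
P = 23180/2637 (P = 328/(6²) + 94/(-293) = 328/36 + 94*(-1/293) = 328*(1/36) - 94/293 = 82/9 - 94/293 = 23180/2637 ≈ 8.7903)
-P = -1*23180/2637 = -23180/2637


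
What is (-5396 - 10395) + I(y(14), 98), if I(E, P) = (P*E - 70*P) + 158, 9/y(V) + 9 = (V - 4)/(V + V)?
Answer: -2734001/121 ≈ -22595.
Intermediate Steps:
y(V) = 9/(-9 + (-4 + V)/(2*V)) (y(V) = 9/(-9 + (V - 4)/(V + V)) = 9/(-9 + (-4 + V)/((2*V))) = 9/(-9 + (-4 + V)*(1/(2*V))) = 9/(-9 + (-4 + V)/(2*V)))
I(E, P) = 158 - 70*P + E*P (I(E, P) = (E*P - 70*P) + 158 = (-70*P + E*P) + 158 = 158 - 70*P + E*P)
(-5396 - 10395) + I(y(14), 98) = (-5396 - 10395) + (158 - 70*98 - 18*14/(4 + 17*14)*98) = -15791 + (158 - 6860 - 18*14/(4 + 238)*98) = -15791 + (158 - 6860 - 18*14/242*98) = -15791 + (158 - 6860 - 18*14*1/242*98) = -15791 + (158 - 6860 - 126/121*98) = -15791 + (158 - 6860 - 12348/121) = -15791 - 823290/121 = -2734001/121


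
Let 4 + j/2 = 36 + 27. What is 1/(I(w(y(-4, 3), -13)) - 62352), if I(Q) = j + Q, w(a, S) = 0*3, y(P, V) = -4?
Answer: -1/62234 ≈ -1.6068e-5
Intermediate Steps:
j = 118 (j = -8 + 2*(36 + 27) = -8 + 2*63 = -8 + 126 = 118)
w(a, S) = 0
I(Q) = 118 + Q
1/(I(w(y(-4, 3), -13)) - 62352) = 1/((118 + 0) - 62352) = 1/(118 - 62352) = 1/(-62234) = -1/62234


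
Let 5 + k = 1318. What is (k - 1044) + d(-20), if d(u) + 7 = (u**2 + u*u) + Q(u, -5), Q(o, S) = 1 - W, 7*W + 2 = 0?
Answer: 7443/7 ≈ 1063.3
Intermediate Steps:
W = -2/7 (W = -2/7 + (1/7)*0 = -2/7 + 0 = -2/7 ≈ -0.28571)
k = 1313 (k = -5 + 1318 = 1313)
Q(o, S) = 9/7 (Q(o, S) = 1 - 1*(-2/7) = 1 + 2/7 = 9/7)
d(u) = -40/7 + 2*u**2 (d(u) = -7 + ((u**2 + u*u) + 9/7) = -7 + ((u**2 + u**2) + 9/7) = -7 + (2*u**2 + 9/7) = -7 + (9/7 + 2*u**2) = -40/7 + 2*u**2)
(k - 1044) + d(-20) = (1313 - 1044) + (-40/7 + 2*(-20)**2) = 269 + (-40/7 + 2*400) = 269 + (-40/7 + 800) = 269 + 5560/7 = 7443/7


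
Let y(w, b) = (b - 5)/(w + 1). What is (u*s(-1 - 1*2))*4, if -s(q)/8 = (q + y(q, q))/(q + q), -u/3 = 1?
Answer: -16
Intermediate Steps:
u = -3 (u = -3*1 = -3)
y(w, b) = (-5 + b)/(1 + w)
s(q) = -4*(q + (-5 + q)/(1 + q))/q (s(q) = -8*(q + (-5 + q)/(1 + q))/(q + q) = -8*(q + (-5 + q)/(1 + q))/(2*q) = -8*(q + (-5 + q)/(1 + q))*1/(2*q) = -4*(q + (-5 + q)/(1 + q))/q)
(u*s(-1 - 1*2))*4 = -12*(5 - (-1 - 1*2)² - 2*(-1 - 1*2))/((-1 - 1*2)*(1 + (-1 - 1*2)))*4 = -12*(5 - (-1 - 2)² - 2*(-1 - 2))/((-1 - 2)*(1 + (-1 - 2)))*4 = -12*(5 - 1*(-3)² - 2*(-3))/((-3)*(1 - 3))*4 = -12*(-1)*(5 - 1*9 + 6)/(3*(-2))*4 = -12*(-1)*(-1)*(5 - 9 + 6)/(3*2)*4 = -12*(-1)*(-1)*2/(3*2)*4 = -3*4/3*4 = -4*4 = -16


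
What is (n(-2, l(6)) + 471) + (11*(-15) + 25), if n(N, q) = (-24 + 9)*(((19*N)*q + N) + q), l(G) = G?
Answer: 3691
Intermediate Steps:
n(N, q) = -15*N - 15*q - 285*N*q (n(N, q) = -15*((19*N*q + N) + q) = -15*((N + 19*N*q) + q) = -15*(N + q + 19*N*q) = -15*N - 15*q - 285*N*q)
(n(-2, l(6)) + 471) + (11*(-15) + 25) = ((-15*(-2) - 15*6 - 285*(-2)*6) + 471) + (11*(-15) + 25) = ((30 - 90 + 3420) + 471) + (-165 + 25) = (3360 + 471) - 140 = 3831 - 140 = 3691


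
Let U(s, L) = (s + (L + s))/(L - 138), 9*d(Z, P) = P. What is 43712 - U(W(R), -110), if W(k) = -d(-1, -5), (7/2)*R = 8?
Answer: 24391051/558 ≈ 43712.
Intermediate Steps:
R = 16/7 (R = (2/7)*8 = 16/7 ≈ 2.2857)
d(Z, P) = P/9
W(k) = 5/9 (W(k) = -(-5)/9 = -1*(-5/9) = 5/9)
U(s, L) = (L + 2*s)/(-138 + L)
43712 - U(W(R), -110) = 43712 - (-110 + 2*(5/9))/(-138 - 110) = 43712 - (-110 + 10/9)/(-248) = 43712 - (-1)*(-980)/(248*9) = 43712 - 1*245/558 = 43712 - 245/558 = 24391051/558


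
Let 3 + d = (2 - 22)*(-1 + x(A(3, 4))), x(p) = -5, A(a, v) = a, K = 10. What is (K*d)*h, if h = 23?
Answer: 26910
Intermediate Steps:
d = 117 (d = -3 + (2 - 22)*(-1 - 5) = -3 - 20*(-6) = -3 + 120 = 117)
(K*d)*h = (10*117)*23 = 1170*23 = 26910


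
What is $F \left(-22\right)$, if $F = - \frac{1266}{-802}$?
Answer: $- \frac{13926}{401} \approx -34.728$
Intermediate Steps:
$F = \frac{633}{401}$ ($F = \left(-1266\right) \left(- \frac{1}{802}\right) = \frac{633}{401} \approx 1.5786$)
$F \left(-22\right) = \frac{633}{401} \left(-22\right) = - \frac{13926}{401}$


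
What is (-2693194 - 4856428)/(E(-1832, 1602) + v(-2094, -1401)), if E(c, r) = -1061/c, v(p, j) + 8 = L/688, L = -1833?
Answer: 1189458045344/1588927 ≈ 7.4859e+5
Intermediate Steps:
v(p, j) = -7337/688 (v(p, j) = -8 - 1833/688 = -7337/688)
(-2693194 - 4856428)/(E(-1832, 1602) + v(-2094, -1401)) = (-2693194 - 4856428)/(-1061/(-1832) - 7337/688) = -7549622/(-1061*(-1/1832) - 7337/688) = -7549622/(1061/1832 - 7337/688) = -7549622/(-1588927/157552) = -7549622*(-157552/1588927) = 1189458045344/1588927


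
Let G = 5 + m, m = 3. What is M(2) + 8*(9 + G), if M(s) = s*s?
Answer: 140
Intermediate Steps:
M(s) = s**2
G = 8 (G = 5 + 3 = 8)
M(2) + 8*(9 + G) = 2**2 + 8*(9 + 8) = 4 + 8*17 = 4 + 136 = 140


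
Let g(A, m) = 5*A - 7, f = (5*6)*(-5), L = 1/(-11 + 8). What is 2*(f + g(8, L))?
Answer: -234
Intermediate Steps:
L = -1/3 (L = 1/(-3) = -1/3 ≈ -0.33333)
f = -150 (f = 30*(-5) = -150)
g(A, m) = -7 + 5*A
2*(f + g(8, L)) = 2*(-150 + (-7 + 5*8)) = 2*(-150 + (-7 + 40)) = 2*(-150 + 33) = 2*(-117) = -234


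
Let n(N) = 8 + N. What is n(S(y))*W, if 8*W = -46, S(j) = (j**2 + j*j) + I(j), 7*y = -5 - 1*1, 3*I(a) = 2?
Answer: -17135/294 ≈ -58.282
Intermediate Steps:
I(a) = 2/3 (I(a) = (1/3)*2 = 2/3)
y = -6/7 (y = (-5 - 1*1)/7 = (-5 - 1)/7 = (1/7)*(-6) = -6/7 ≈ -0.85714)
S(j) = 2/3 + 2*j**2 (S(j) = (j**2 + j*j) + 2/3 = (j**2 + j**2) + 2/3 = 2*j**2 + 2/3 = 2/3 + 2*j**2)
W = -23/4 (W = (1/8)*(-46) = -23/4 ≈ -5.7500)
n(S(y))*W = (8 + (2/3 + 2*(-6/7)**2))*(-23/4) = (8 + (2/3 + 2*(36/49)))*(-23/4) = (8 + (2/3 + 72/49))*(-23/4) = (8 + 314/147)*(-23/4) = (1490/147)*(-23/4) = -17135/294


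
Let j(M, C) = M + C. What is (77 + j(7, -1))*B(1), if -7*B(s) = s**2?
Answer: -83/7 ≈ -11.857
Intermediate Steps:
B(s) = -s**2/7
j(M, C) = C + M
(77 + j(7, -1))*B(1) = (77 + (-1 + 7))*(-1/7*1**2) = (77 + 6)*(-1/7*1) = 83*(-1/7) = -83/7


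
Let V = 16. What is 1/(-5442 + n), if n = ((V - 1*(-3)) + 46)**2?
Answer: -1/1217 ≈ -0.00082169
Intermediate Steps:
n = 4225 (n = ((16 - 1*(-3)) + 46)**2 = ((16 + 3) + 46)**2 = (19 + 46)**2 = 65**2 = 4225)
1/(-5442 + n) = 1/(-5442 + 4225) = 1/(-1217) = -1/1217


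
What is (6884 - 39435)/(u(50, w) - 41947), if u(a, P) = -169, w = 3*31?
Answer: 32551/42116 ≈ 0.77289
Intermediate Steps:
w = 93
(6884 - 39435)/(u(50, w) - 41947) = (6884 - 39435)/(-169 - 41947) = -32551/(-42116) = -32551*(-1/42116) = 32551/42116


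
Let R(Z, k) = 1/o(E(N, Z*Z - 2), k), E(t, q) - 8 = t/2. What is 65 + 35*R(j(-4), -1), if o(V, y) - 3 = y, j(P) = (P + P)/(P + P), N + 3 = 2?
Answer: 165/2 ≈ 82.500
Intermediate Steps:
N = -1 (N = -3 + 2 = -1)
E(t, q) = 8 + t/2
j(P) = 1 (j(P) = (2*P)/((2*P)) = (2*P)*(1/(2*P)) = 1)
o(V, y) = 3 + y
R(Z, k) = 1/(3 + k)
65 + 35*R(j(-4), -1) = 65 + 35/(3 - 1) = 65 + 35/2 = 165/2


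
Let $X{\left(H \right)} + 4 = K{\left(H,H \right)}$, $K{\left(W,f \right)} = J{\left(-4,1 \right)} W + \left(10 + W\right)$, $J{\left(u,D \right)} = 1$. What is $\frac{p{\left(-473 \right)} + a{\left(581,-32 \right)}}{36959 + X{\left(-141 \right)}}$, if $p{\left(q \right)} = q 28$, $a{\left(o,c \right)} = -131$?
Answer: $- \frac{13375}{36683} \approx -0.36461$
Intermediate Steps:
$p{\left(q \right)} = 28 q$
$K{\left(W,f \right)} = 10 + 2 W$ ($K{\left(W,f \right)} = 1 W + \left(10 + W\right) = W + \left(10 + W\right) = 10 + 2 W$)
$X{\left(H \right)} = 6 + 2 H$ ($X{\left(H \right)} = -4 + \left(10 + 2 H\right) = 6 + 2 H$)
$\frac{p{\left(-473 \right)} + a{\left(581,-32 \right)}}{36959 + X{\left(-141 \right)}} = \frac{28 \left(-473\right) - 131}{36959 + \left(6 + 2 \left(-141\right)\right)} = \frac{-13244 - 131}{36959 + \left(6 - 282\right)} = - \frac{13375}{36959 - 276} = - \frac{13375}{36683}$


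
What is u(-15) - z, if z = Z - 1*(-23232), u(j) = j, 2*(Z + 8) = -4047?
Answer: -42431/2 ≈ -21216.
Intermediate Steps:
Z = -4063/2 (Z = -8 + (½)*(-4047) = -8 - 4047/2 = -4063/2 ≈ -2031.5)
z = 42401/2 (z = -4063/2 - 1*(-23232) = -4063/2 + 23232 = 42401/2 ≈ 21201.)
u(-15) - z = -15 - 1*42401/2 = -15 - 42401/2 = -42431/2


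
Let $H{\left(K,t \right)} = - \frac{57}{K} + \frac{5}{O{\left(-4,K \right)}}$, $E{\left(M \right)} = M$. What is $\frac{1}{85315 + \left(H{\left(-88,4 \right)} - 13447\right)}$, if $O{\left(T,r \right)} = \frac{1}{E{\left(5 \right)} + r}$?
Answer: $\frac{88}{6287921} \approx 1.3995 \cdot 10^{-5}$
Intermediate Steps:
$O{\left(T,r \right)} = \frac{1}{5 + r}$
$H{\left(K,t \right)} = 25 - \frac{57}{K} + 5 K$ ($H{\left(K,t \right)} = - \frac{57}{K} + \frac{5}{\frac{1}{5 + K}} = - \frac{57}{K} + 5 \left(5 + K\right) = - \frac{57}{K} + \left(25 + 5 K\right) = 25 - \frac{57}{K} + 5 K$)
$\frac{1}{85315 + \left(H{\left(-88,4 \right)} - 13447\right)} = \frac{1}{85315 + \left(\left(25 - \frac{57}{-88} + 5 \left(-88\right)\right) - 13447\right)} = \frac{1}{85315 - \frac{1219799}{88}} = \frac{1}{\frac{6287921}{88}} = \frac{88}{6287921}$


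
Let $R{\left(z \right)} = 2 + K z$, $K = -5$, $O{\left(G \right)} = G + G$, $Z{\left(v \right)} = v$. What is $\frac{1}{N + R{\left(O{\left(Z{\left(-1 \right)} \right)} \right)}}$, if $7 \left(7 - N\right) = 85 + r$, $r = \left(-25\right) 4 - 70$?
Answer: $\frac{7}{218} \approx 0.03211$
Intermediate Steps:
$O{\left(G \right)} = 2 G$
$r = -170$ ($r = -100 - 70 = -170$)
$R{\left(z \right)} = 2 - 5 z$
$N = \frac{134}{7}$ ($N = 7 - \frac{85 - 170}{7} = 7 - - \frac{85}{7} = 7 + \frac{85}{7} = \frac{134}{7} \approx 19.143$)
$\frac{1}{N + R{\left(O{\left(Z{\left(-1 \right)} \right)} \right)}} = \frac{1}{\frac{134}{7} - \left(-2 + 5 \cdot 2 \left(-1\right)\right)} = \frac{1}{\frac{134}{7} + \left(2 - -10\right)} = \frac{1}{\frac{134}{7} + \left(2 + 10\right)} = \frac{1}{\frac{134}{7} + 12} = \frac{1}{\frac{218}{7}} = \frac{7}{218}$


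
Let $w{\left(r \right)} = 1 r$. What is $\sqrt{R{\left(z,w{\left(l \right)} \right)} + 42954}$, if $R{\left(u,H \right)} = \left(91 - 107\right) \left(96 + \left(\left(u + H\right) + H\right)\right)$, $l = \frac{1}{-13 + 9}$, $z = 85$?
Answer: $\sqrt{40066} \approx 200.17$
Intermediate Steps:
$l = - \frac{1}{4}$ ($l = \frac{1}{-4} = - \frac{1}{4} \approx -0.25$)
$w{\left(r \right)} = r$
$R{\left(u,H \right)} = -1536 - 32 H - 16 u$ ($R{\left(u,H \right)} = - 16 \left(96 + \left(\left(H + u\right) + H\right)\right) = - 16 \left(96 + \left(u + 2 H\right)\right) = - 16 \left(96 + u + 2 H\right) = -1536 - 32 H - 16 u$)
$\sqrt{R{\left(z,w{\left(l \right)} \right)} + 42954} = \sqrt{\left(-1536 - -8 - 1360\right) + 42954} = \sqrt{\left(-1536 + 8 - 1360\right) + 42954} = \sqrt{-2888 + 42954} = \sqrt{40066}$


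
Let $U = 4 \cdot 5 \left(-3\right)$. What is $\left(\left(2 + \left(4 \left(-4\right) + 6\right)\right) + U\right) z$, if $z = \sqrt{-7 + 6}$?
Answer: $- 68 i \approx - 68.0 i$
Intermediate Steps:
$z = i$ ($z = \sqrt{-1} = i \approx 1.0 i$)
$U = -60$ ($U = 20 \left(-3\right) = -60$)
$\left(\left(2 + \left(4 \left(-4\right) + 6\right)\right) + U\right) z = \left(\left(2 + \left(4 \left(-4\right) + 6\right)\right) - 60\right) i = \left(\left(2 + \left(-16 + 6\right)\right) - 60\right) i = \left(\left(2 - 10\right) - 60\right) i = \left(-8 - 60\right) i = - 68 i$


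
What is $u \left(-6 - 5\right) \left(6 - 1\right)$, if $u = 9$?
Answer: $-495$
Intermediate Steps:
$u \left(-6 - 5\right) \left(6 - 1\right) = 9 \left(-6 - 5\right) \left(6 - 1\right) = 9 \left(-6 - 5\right) 5 = 9 \left(-11\right) 5 = \left(-99\right) 5 = -495$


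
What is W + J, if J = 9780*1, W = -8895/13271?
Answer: 129781485/13271 ≈ 9779.3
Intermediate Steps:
W = -8895/13271 (W = -8895*1/13271 = -8895/13271 ≈ -0.67026)
J = 9780
W + J = -8895/13271 + 9780 = 129781485/13271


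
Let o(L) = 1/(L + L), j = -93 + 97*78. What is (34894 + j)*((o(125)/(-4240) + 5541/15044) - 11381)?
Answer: -1922220832387207287/3986660000 ≈ -4.8216e+8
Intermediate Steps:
j = 7473 (j = -93 + 7566 = 7473)
o(L) = 1/(2*L)
(34894 + j)*((o(125)/(-4240) + 5541/15044) - 11381) = (34894 + 7473)*((((1/2)/125)/(-4240) + 5541/15044) - 11381) = 42367*((((1/2)*(1/125))*(-1/4240) + 5541*(1/15044)) - 11381) = 42367*(((1/250)*(-1/4240) + 5541/15044) - 11381) = 42367*((-1/1060000 + 5541/15044) - 11381) = 42367*(1468361239/3986660000 - 11381) = 42367*(-45370709098761/3986660000) = -1922220832387207287/3986660000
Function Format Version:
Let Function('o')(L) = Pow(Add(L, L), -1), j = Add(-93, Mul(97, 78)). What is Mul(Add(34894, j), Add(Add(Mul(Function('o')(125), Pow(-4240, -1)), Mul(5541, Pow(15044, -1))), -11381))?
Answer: Rational(-1922220832387207287, 3986660000) ≈ -4.8216e+8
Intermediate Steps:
j = 7473 (j = Add(-93, 7566) = 7473)
Function('o')(L) = Mul(Rational(1, 2), Pow(L, -1)) (Function('o')(L) = Pow(Mul(2, L), -1) = Mul(Rational(1, 2), Pow(L, -1)))
Mul(Add(34894, j), Add(Add(Mul(Function('o')(125), Pow(-4240, -1)), Mul(5541, Pow(15044, -1))), -11381)) = Mul(Add(34894, 7473), Add(Add(Mul(Mul(Rational(1, 2), Pow(125, -1)), Pow(-4240, -1)), Mul(5541, Pow(15044, -1))), -11381)) = Mul(42367, Add(Add(Mul(Mul(Rational(1, 2), Rational(1, 125)), Rational(-1, 4240)), Mul(5541, Rational(1, 15044))), -11381)) = Mul(42367, Add(Add(Mul(Rational(1, 250), Rational(-1, 4240)), Rational(5541, 15044)), -11381)) = Mul(42367, Add(Add(Rational(-1, 1060000), Rational(5541, 15044)), -11381)) = Mul(42367, Add(Rational(1468361239, 3986660000), -11381)) = Mul(42367, Rational(-45370709098761, 3986660000)) = Rational(-1922220832387207287, 3986660000)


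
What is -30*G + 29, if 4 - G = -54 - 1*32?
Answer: -2671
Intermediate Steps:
G = 90 (G = 4 - (-54 - 1*32) = 4 - (-54 - 32) = 4 - 1*(-86) = 4 + 86 = 90)
-30*G + 29 = -30*90 + 29 = -2700 + 29 = -2671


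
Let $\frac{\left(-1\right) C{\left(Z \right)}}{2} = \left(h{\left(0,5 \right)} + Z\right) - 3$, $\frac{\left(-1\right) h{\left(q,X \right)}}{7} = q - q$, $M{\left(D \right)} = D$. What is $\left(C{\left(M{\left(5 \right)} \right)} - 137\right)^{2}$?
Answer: $19881$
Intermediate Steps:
$h{\left(q,X \right)} = 0$ ($h{\left(q,X \right)} = - 7 \left(q - q\right) = \left(-7\right) 0 = 0$)
$C{\left(Z \right)} = 6 - 2 Z$ ($C{\left(Z \right)} = - 2 \left(\left(0 + Z\right) - 3\right) = - 2 \left(Z - 3\right) = - 2 \left(-3 + Z\right) = 6 - 2 Z$)
$\left(C{\left(M{\left(5 \right)} \right)} - 137\right)^{2} = \left(\left(6 - 10\right) - 137\right)^{2} = \left(-4 - 137\right)^{2} = \left(-141\right)^{2} = 19881$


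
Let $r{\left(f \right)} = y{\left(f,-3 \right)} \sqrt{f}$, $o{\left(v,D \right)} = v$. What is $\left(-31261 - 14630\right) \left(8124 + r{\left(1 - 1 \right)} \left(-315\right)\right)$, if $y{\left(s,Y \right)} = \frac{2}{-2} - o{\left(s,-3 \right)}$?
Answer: $-372818484$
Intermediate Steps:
$y{\left(s,Y \right)} = -1 - s$ ($y{\left(s,Y \right)} = \frac{2}{-2} - s = 2 \left(- \frac{1}{2}\right) - s = -1 - s$)
$r{\left(f \right)} = \sqrt{f} \left(-1 - f\right)$ ($r{\left(f \right)} = \left(-1 - f\right) \sqrt{f} = \sqrt{f} \left(-1 - f\right)$)
$\left(-31261 - 14630\right) \left(8124 + r{\left(1 - 1 \right)} \left(-315\right)\right) = \left(-31261 - 14630\right) \left(8124 + \sqrt{1 - 1} \left(-1 - \left(1 - 1\right)\right) \left(-315\right)\right) = - 45891 \left(8124 + \sqrt{1 - 1} \left(-1 - \left(1 - 1\right)\right) \left(-315\right)\right) = - 45891 \left(8124 + \sqrt{0} \left(-1 - 0\right) \left(-315\right)\right) = - 45891 \left(8124 + 0 \left(-1 + 0\right) \left(-315\right)\right) = - 45891 \left(8124 + 0 \left(-1\right) \left(-315\right)\right) = - 45891 \left(8124 + 0 \left(-315\right)\right) = - 45891 \left(8124 + 0\right) = \left(-45891\right) 8124 = -372818484$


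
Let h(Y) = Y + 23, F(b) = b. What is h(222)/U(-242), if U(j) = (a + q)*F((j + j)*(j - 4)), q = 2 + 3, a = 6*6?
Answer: 245/4881624 ≈ 5.0188e-5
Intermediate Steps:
a = 36
q = 5
U(j) = 82*j*(-4 + j) (U(j) = (36 + 5)*((j + j)*(j - 4)) = 41*((2*j)*(-4 + j)) = 41*(2*j*(-4 + j)) = 82*j*(-4 + j))
h(Y) = 23 + Y
h(222)/U(-242) = (23 + 222)/((82*(-242)*(-4 - 242))) = 245/((82*(-242)*(-246))) = 245/4881624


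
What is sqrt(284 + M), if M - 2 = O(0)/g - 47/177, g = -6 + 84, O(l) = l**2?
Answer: 85*sqrt(1239)/177 ≈ 16.904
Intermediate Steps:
g = 78
M = 307/177 (M = 2 + (0**2/78 - 47/177) = 2 + (0*(1/78) - 47*1/177) = 2 + (0 - 47/177) = 2 - 47/177 = 307/177 ≈ 1.7345)
sqrt(284 + M) = sqrt(284 + 307/177) = sqrt(50575/177) = 85*sqrt(1239)/177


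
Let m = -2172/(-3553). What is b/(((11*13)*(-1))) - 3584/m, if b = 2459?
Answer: -456574021/77649 ≈ -5880.0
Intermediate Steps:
m = 2172/3553 (m = -2172*(-1/3553) = 2172/3553 ≈ 0.61131)
b/(((11*13)*(-1))) - 3584/m = 2459/(((11*13)*(-1))) - 3584/2172/3553 = 2459/((143*(-1))) - 3584*3553/2172 = 2459/(-143) - 3183488/543 = 2459*(-1/143) - 3183488/543 = -2459/143 - 3183488/543 = -456574021/77649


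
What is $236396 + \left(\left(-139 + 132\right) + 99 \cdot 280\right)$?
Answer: $264109$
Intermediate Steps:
$236396 + \left(\left(-139 + 132\right) + 99 \cdot 280\right) = 236396 + \left(-7 + 27720\right) = 236396 + 27713 = 264109$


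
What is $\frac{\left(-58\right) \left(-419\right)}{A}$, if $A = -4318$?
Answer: $- \frac{12151}{2159} \approx -5.6281$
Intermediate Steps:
$\frac{\left(-58\right) \left(-419\right)}{A} = \frac{\left(-58\right) \left(-419\right)}{-4318} = 24302 \left(- \frac{1}{4318}\right) = - \frac{12151}{2159}$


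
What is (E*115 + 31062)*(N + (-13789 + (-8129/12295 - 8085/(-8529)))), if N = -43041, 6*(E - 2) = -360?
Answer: -48453847554442624/34954685 ≈ -1.3862e+9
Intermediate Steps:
E = -58 (E = 2 + (⅙)*(-360) = 2 - 60 = -58)
(E*115 + 31062)*(N + (-13789 + (-8129/12295 - 8085/(-8529)))) = (-58*115 + 31062)*(-43041 + (-13789 + (-8129/12295 - 8085/(-8529)))) = (-6670 + 31062)*(-43041 + (-13789 + (-8129*1/12295 - 8085*(-1/8529)))) = 24392*(-43041 + (-13789 + (-8129/12295 + 2695/2843))) = 24392*(-43041 + (-13789 + 10024278/34954685)) = 24392*(-43041 - 481980127187/34954685) = 24392*(-1986464724272/34954685) = -48453847554442624/34954685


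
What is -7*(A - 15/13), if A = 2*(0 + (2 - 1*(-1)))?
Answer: -441/13 ≈ -33.923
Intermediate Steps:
A = 6 (A = 2*(0 + (2 + 1)) = 2*(0 + 3) = 2*3 = 6)
-7*(A - 15/13) = -7*(6 - 15/13) = -7*63/13 = -441/13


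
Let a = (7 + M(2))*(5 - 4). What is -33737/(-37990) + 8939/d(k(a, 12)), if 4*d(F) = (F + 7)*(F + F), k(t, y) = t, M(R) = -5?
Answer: 339896243/341910 ≈ 994.11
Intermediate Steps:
a = 2 (a = (7 - 5)*(5 - 4) = 2*1 = 2)
d(F) = F*(7 + F)/2 (d(F) = ((F + 7)*(F + F))/4 = ((7 + F)*(2*F))/4 = (2*F*(7 + F))/4 = F*(7 + F)/2)
-33737/(-37990) + 8939/d(k(a, 12)) = -33737/(-37990) + 8939/(((½)*2*(7 + 2))) = -33737*(-1/37990) + 8939/(((½)*2*9)) = 33737/37990 + 8939/9 = 339896243/341910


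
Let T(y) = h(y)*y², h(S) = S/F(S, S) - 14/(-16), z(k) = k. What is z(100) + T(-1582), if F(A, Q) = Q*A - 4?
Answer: 684619524469/312840 ≈ 2.1884e+6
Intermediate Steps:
F(A, Q) = -4 + A*Q (F(A, Q) = A*Q - 4 = -4 + A*Q)
h(S) = 7/8 + S/(-4 + S²) (h(S) = S/(-4 + S*S) - 14/(-16) = S/(-4 + S²) - 14*(-1/16) = S/(-4 + S²) + 7/8 = 7/8 + S/(-4 + S²))
T(y) = y²*(7/8 + y/(-4 + y²)) (T(y) = (7/8 + y/(-4 + y²))*y² = y²*(7/8 + y/(-4 + y²)))
z(100) + T(-1582) = 100 + (⅛)*(-1582)²*(-28 + 7*(-1582)² + 8*(-1582))/(-4 + (-1582)²) = 100 + (⅛)*2502724*(-28 + 7*2502724 - 12656)/(-4 + 2502724) = 100 + (⅛)*2502724*(-28 + 17519068 - 12656)/2502720 = 100 + (⅛)*2502724*(1/2502720)*17506384 = 100 + 684588240469/312840 = 684619524469/312840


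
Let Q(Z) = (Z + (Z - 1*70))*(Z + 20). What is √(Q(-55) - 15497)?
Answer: I*√9197 ≈ 95.901*I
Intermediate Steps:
Q(Z) = (-70 + 2*Z)*(20 + Z) (Q(Z) = (Z + (Z - 70))*(20 + Z) = (Z + (-70 + Z))*(20 + Z) = (-70 + 2*Z)*(20 + Z))
√(Q(-55) - 15497) = √((-1400 - 30*(-55) + 2*(-55)²) - 15497) = √((-1400 + 1650 + 2*3025) - 15497) = √((-1400 + 1650 + 6050) - 15497) = √(6300 - 15497) = √(-9197) = I*√9197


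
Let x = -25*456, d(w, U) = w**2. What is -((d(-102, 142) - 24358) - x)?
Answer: 2554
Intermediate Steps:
x = -11400
-((d(-102, 142) - 24358) - x) = -(((-102)**2 - 24358) - 1*(-11400)) = -((10404 - 24358) + 11400) = -(-13954 + 11400) = -1*(-2554) = 2554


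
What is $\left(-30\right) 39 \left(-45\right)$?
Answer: $52650$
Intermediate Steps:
$\left(-30\right) 39 \left(-45\right) = \left(-1170\right) \left(-45\right) = 52650$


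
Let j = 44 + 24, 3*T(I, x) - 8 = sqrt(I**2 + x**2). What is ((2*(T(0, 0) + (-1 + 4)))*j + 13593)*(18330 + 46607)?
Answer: 2798200267/3 ≈ 9.3273e+8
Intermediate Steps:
T(I, x) = 8/3 + sqrt(I**2 + x**2)/3
j = 68
((2*(T(0, 0) + (-1 + 4)))*j + 13593)*(18330 + 46607) = ((2*((8/3 + sqrt(0**2 + 0**2)/3) + (-1 + 4)))*68 + 13593)*(18330 + 46607) = ((2*((8/3 + sqrt(0 + 0)/3) + 3))*68 + 13593)*64937 = ((2*((8/3 + sqrt(0)/3) + 3))*68 + 13593)*64937 = ((2*((8/3 + (1/3)*0) + 3))*68 + 13593)*64937 = ((2*((8/3 + 0) + 3))*68 + 13593)*64937 = ((2*(8/3 + 3))*68 + 13593)*64937 = ((2*(17/3))*68 + 13593)*64937 = ((34/3)*68 + 13593)*64937 = (2312/3 + 13593)*64937 = (43091/3)*64937 = 2798200267/3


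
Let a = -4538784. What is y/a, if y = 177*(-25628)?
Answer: 378013/378232 ≈ 0.99942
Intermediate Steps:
y = -4536156
y/a = -4536156/(-4538784) = -4536156*(-1/4538784) = 378013/378232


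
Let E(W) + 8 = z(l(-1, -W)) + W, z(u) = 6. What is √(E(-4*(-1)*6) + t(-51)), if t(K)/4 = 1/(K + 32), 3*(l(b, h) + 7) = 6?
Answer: 3*√874/19 ≈ 4.6679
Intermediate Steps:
l(b, h) = -5 (l(b, h) = -7 + (⅓)*6 = -7 + 2 = -5)
t(K) = 4/(32 + K) (t(K) = 4/(K + 32) = 4/(32 + K))
E(W) = -2 + W (E(W) = -8 + (6 + W) = -2 + W)
√(E(-4*(-1)*6) + t(-51)) = √((-2 - 4*(-1)*6) + 4/(32 - 51)) = √((-2 + 4*6) + 4/(-19)) = √((-2 + 24) + 4*(-1/19)) = √(22 - 4/19) = √(414/19) = 3*√874/19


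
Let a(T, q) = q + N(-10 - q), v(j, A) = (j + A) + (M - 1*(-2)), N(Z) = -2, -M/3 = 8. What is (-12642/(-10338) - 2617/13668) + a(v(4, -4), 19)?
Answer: 424638773/23549964 ≈ 18.031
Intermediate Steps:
M = -24 (M = -3*8 = -24)
v(j, A) = -22 + A + j (v(j, A) = (j + A) + (-24 - 1*(-2)) = (A + j) + (-24 + 2) = (A + j) - 22 = -22 + A + j)
a(T, q) = -2 + q (a(T, q) = q - 2 = -2 + q)
(-12642/(-10338) - 2617/13668) + a(v(4, -4), 19) = (-12642/(-10338) - 2617/13668) + (-2 + 19) = (-12642*(-1/10338) - 2617*1/13668) + 17 = (2107/1723 - 2617/13668) + 17 = 24289385/23549964 + 17 = 424638773/23549964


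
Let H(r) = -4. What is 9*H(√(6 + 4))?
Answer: -36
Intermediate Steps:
9*H(√(6 + 4)) = 9*(-4) = -36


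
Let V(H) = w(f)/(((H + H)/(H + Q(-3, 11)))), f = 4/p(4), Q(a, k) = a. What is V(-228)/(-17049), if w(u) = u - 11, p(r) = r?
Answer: 385/1295724 ≈ 0.00029713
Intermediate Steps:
f = 1 (f = 4/4 = 4*(¼) = 1)
w(u) = -11 + u
V(H) = -5*(-3 + H)/H (V(H) = (-11 + 1)/(((H + H)/(H - 3))) = -10*(-3 + H)/(2*H) = -5*(-3 + H)/H)
V(-228)/(-17049) = (-5 + 15/(-228))/(-17049) = (-5 + 15*(-1/228))*(-1/17049) = (-5 - 5/76)*(-1/17049) = -385/76*(-1/17049) = 385/1295724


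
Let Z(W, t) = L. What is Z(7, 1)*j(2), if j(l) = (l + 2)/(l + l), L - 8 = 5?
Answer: 13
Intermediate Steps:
L = 13 (L = 8 + 5 = 13)
Z(W, t) = 13
j(l) = (2 + l)/(2*l) (j(l) = (2 + l)/((2*l)) = (2 + l)*(1/(2*l)) = (2 + l)/(2*l))
Z(7, 1)*j(2) = 13*((½)*(2 + 2)/2) = 13*((½)*(½)*4) = 13*1 = 13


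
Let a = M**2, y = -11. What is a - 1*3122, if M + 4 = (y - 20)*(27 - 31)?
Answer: 11278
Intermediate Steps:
M = 120 (M = -4 + (-11 - 20)*(27 - 31) = -4 - 31*(-4) = -4 + 124 = 120)
a = 14400 (a = 120**2 = 14400)
a - 1*3122 = 14400 - 1*3122 = 14400 - 3122 = 11278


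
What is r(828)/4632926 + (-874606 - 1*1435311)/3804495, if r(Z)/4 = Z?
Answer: -5344537019851/8812971901185 ≈ -0.60644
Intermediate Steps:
r(Z) = 4*Z
r(828)/4632926 + (-874606 - 1*1435311)/3804495 = (4*828)/4632926 + (-874606 - 1*1435311)/3804495 = 3312*(1/4632926) + (-874606 - 1435311)*(1/3804495) = 1656/2316463 - 2309917*1/3804495 = 1656/2316463 - 2309917/3804495 = -5344537019851/8812971901185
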